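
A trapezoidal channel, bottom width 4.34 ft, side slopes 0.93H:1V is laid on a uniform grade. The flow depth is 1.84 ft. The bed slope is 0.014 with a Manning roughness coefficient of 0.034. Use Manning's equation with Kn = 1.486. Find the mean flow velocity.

V = 5.8 ft/s

With bottom width b = 4.34 ft and side slope z = 0.93: A = (b + zy)y = (4.34 + 0.93×1.84)×1.84 = 11.13 ft²; P = b + 2y√(1+z²) = 4.34 + 2×1.84×1.366 = 9.365 ft.
Hydraulic radius R = A/P = 11.13/9.365 = 1.189 ft.
From Manning's equation, V = (1.486/n) R^(2/3) S^(1/2) = (1.486/0.034) × 1.189^(2/3) × 0.014^(1/2) = 5.8 ft/s.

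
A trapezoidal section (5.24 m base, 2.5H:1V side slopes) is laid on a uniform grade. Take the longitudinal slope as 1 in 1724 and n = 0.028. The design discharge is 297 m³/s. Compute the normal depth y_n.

Manning's equation rearranged: A R^(2/3) = nQ / (1·√S) = 0.028 × 297 / (√0.00058) = 345.3.
At y = 5.69 m: A R^(2/3) = 234.8 — too small.
At y = 6.71 m: A R^(2/3) = 345.1 — matches.

y_n = 6.71 m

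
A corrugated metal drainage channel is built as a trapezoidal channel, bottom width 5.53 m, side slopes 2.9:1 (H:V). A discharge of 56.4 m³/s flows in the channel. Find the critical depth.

At critical depth, Q² T / (g A³) = 1, i.e. A³/T = Q²/g = 56.4²/9.81 = 324.3.
Trying y = 1.44 m: A³/T = 196.7 — short.
Trying y = 1.87 m: A³/T = 524.7 — over.
Trying y = 1.65 m: A³/T = 326.5 — ≈ 324.3.

y_c = 1.65 m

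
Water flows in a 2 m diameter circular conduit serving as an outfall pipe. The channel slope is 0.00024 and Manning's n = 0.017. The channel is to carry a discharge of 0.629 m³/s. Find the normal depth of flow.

y_n = 0.815 m

Manning's equation rearranged: A R^(2/3) = nQ / (1·√S) = 0.017 × 0.629 / (√0.00024) = 0.6902.
Trying y = 0.687 m: A R^(2/3) = 0.5023 — too small.
Trying y = 0.919 m: A R^(2/3) = 0.8552 — too large.
Trying y = 0.815 m: A R^(2/3) = 0.6899 — ≈ 0.6902.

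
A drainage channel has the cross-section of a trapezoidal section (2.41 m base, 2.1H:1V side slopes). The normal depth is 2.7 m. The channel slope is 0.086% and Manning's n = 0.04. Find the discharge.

With bottom width b = 2.41 m and side slope z = 2.1: A = (b + zy)y = (2.41 + 2.1×2.7)×2.7 = 21.82 m²; P = b + 2y√(1+z²) = 2.41 + 2×2.7×2.326 = 14.97 m.
Hydraulic radius R = A/P = 21.82/14.97 = 1.457 m.
Manning's equation: Q = (1/n) A R^(2/3) S^(1/2) = (1/0.04) × 21.82 × 1.457^(2/3) × 0.00086^(1/2) = 20.6 m³/s.

Q = 20.6 m³/s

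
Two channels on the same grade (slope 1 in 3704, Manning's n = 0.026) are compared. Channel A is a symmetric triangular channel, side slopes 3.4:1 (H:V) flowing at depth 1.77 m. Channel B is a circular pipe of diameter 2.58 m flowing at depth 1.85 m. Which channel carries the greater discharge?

Channel A: For a triangular section with side slope z = 3.4: A = zy² = 3.4×1.77² = 10.65 m²; P = 2y√(1+z²) = 2×1.77×3.544 = 12.55 m. Hydraulic radius R = A/P = 10.65/12.55 = 0.849 m. Q_A = (1/0.026)·10.65·0.849^(2/3)·√0.00027 = 6.036 m³/s.
Channel B: For a circular section of diameter D = 2.58 m at depth y = 1.85 m, the central angle is θ = 2 arccos(1 − 2y/D) = 4.04 rad. Then A = (D²/8)(θ − sin θ) = 4.012 m² and P = Dθ/2 = 5.211 m. Hydraulic radius R = A/P = 4.012/5.211 = 0.7699 m. Q_B = (1/0.026)·4.012·0.7699^(2/3)·√0.00027 = 2.13 m³/s.
Q_A = 6.036 m³/s vs Q_B = 2.13 m³/s, so channel A carries more.

channel A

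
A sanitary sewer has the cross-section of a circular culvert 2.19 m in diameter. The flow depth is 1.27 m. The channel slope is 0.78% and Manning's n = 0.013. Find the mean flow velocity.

For a circular section of diameter D = 2.19 m at depth y = 1.27 m, the central angle is θ = 2 arccos(1 − 2y/D) = 3.463 rad. Then A = (D²/8)(θ − sin θ) = 2.265 m² and P = Dθ/2 = 3.792 m.
Hydraulic radius R = A/P = 2.265/3.792 = 0.5974 m.
From Manning's equation, V = (1/n) R^(2/3) S^(1/2) = (1/0.013) × 0.5974^(2/3) × 0.0078^(1/2) = 4.82 m/s.

V = 4.82 m/s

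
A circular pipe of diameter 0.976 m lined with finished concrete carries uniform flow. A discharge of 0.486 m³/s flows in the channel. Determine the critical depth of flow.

y_c = 0.396 m

At critical depth, Q² T / (g A³) = 1, i.e. A³/T = Q²/g = 0.486²/9.81 = 0.02408.
Trying y = 0.504 m: A³/T = 0.06066 — over.
Trying y = 0.396 m: A³/T = 0.02411 — ≈ 0.02408.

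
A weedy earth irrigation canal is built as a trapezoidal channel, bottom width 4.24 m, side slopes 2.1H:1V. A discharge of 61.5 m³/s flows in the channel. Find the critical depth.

y_c = 2.01 m

At critical depth, Q² T / (g A³) = 1, i.e. A³/T = Q²/g = 61.5²/9.81 = 385.6.
At y = 2.53 m: A³/T = 949.7 — over.
At y = 2.01 m: A³/T = 387.9 — close enough.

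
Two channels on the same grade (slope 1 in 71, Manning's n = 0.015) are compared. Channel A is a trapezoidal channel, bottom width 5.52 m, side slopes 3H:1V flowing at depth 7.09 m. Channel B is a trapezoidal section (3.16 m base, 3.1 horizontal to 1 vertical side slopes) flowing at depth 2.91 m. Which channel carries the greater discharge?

channel A

Channel A: With bottom width b = 5.52 m and side slope z = 3: A = (b + zy)y = (5.52 + 3×7.09)×7.09 = 189.9 m²; P = b + 2y√(1+z²) = 5.52 + 2×7.09×3.162 = 50.36 m. Hydraulic radius R = A/P = 189.9/50.36 = 3.772 m. Q_A = (1/0.015)·189.9·3.772^(2/3)·√0.01408 = 3641 m³/s.
Channel B: With bottom width b = 3.16 m and side slope z = 3.1: A = (b + zy)y = (3.16 + 3.1×2.91)×2.91 = 35.45 m²; P = b + 2y√(1+z²) = 3.16 + 2×2.91×3.257 = 22.12 m. Hydraulic radius R = A/P = 35.45/22.12 = 1.603 m. Q_B = (1/0.015)·35.45·1.603^(2/3)·√0.01408 = 384.1 m³/s.
Q_A = 3641 m³/s vs Q_B = 384.1 m³/s, so channel A carries more.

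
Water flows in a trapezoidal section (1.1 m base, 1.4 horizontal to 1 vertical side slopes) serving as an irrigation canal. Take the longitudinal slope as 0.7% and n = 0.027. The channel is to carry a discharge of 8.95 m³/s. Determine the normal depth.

y_n = 1.29 m

Manning's equation rearranged: A R^(2/3) = nQ / (1·√S) = 0.027 × 8.95 / (√0.007) = 2.888.
At y = 1.45 m: A R^(2/3) = 3.731 — too large.
At y = 1.29 m: A R^(2/3) = 2.89 — ≈ 2.888.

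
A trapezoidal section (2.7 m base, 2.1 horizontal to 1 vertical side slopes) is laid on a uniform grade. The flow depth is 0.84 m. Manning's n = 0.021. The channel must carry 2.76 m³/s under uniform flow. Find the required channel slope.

With bottom width b = 2.7 m and side slope z = 2.1: A = (b + zy)y = (2.7 + 2.1×0.84)×0.84 = 3.75 m²; P = b + 2y√(1+z²) = 2.7 + 2×0.84×2.326 = 6.608 m.
Hydraulic radius R = A/P = 3.75/6.608 = 0.5675 m.
From Manning's equation, S = [nQ / (1 A R^(2/3))]² = [0.021 × 2.76 / (1 × 3.75 × 0.5675^(2/3))]² = 0.000509.

S = 0.000509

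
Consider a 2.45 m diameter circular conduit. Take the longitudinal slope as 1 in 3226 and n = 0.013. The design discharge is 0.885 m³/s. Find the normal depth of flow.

Manning's equation rearranged: A R^(2/3) = nQ / (1·√S) = 0.013 × 0.885 / (√0.00031) = 0.6535.
Try y = 0.896 m: A R^(2/3) = 0.9708 — over.
Try y = 0.728 m: A R^(2/3) = 0.6536 — ≈ 0.6535.

y_n = 0.728 m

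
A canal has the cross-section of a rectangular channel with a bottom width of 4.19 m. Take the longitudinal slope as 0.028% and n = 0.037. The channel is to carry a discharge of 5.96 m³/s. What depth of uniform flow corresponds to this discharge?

y_n = 2.79 m

Manning's equation rearranged: A R^(2/3) = nQ / (1·√S) = 0.037 × 5.96 / (√0.00028) = 13.18.
Try y = 3.4 m: A R^(2/3) = 16.94 — over.
Try y = 2.29 m: A R^(2/3) = 10.19 — short.
Try y = 2.79 m: A R^(2/3) = 13.18 — ≈ 13.18.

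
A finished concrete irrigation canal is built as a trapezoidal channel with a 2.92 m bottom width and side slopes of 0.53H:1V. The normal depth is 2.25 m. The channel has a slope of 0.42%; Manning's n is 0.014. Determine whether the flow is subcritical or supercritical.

supercritical

With bottom width b = 2.92 m and side slope z = 0.53: A = (b + zy)y = (2.92 + 0.53×2.25)×2.25 = 9.253 m²; P = b + 2y√(1+z²) = 2.92 + 2×2.25×1.132 = 8.013 m.
Hydraulic radius R = A/P = 9.253/8.013 = 1.155 m.
V = (1/n) R^(2/3) √S = (1/0.014) × 1.155^(2/3) × √0.0042 = 5.095 m/s. Hydraulic depth D_h = A/T = 9.253/5.305 = 1.744 m.
Froude number Fr = V/√(g·D_h) = 5.095/√(9.81×1.744) = 1.23, which is greater than 1, so the flow is supercritical.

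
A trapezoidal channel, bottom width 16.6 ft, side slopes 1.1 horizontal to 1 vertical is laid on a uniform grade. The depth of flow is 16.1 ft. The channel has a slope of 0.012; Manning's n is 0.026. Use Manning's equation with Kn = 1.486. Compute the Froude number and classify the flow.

supercritical

With bottom width b = 16.6 ft and side slope z = 1.1: A = (b + zy)y = (16.6 + 1.1×16.1)×16.1 = 552.4 ft²; P = b + 2y√(1+z²) = 16.6 + 2×16.1×1.487 = 64.47 ft.
Hydraulic radius R = A/P = 552.4/64.47 = 8.568 ft.
V = (1.486/n) R^(2/3) √S = (1.486/0.026) × 8.568^(2/3) × √0.012 = 26.22 ft/s. Hydraulic depth D_h = A/T = 552.4/52.02 = 10.62 ft.
Froude number Fr = V/√(g·D_h) = 26.22/√(32.2×10.62) = 1.42, which is greater than 1, so the flow is supercritical.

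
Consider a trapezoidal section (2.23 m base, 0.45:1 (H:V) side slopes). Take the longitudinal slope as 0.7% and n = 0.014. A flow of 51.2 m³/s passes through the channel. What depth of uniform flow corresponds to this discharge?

Manning's equation rearranged: A R^(2/3) = nQ / (1·√S) = 0.014 × 51.2 / (√0.007) = 8.567.
Try y = 2.85 m: A R^(2/3) = 11.18 — high.
Try y = 1.87 m: A R^(2/3) = 5.383 — low.
Try y = 2.45 m: A R^(2/3) = 8.562 — close enough.

y_n = 2.45 m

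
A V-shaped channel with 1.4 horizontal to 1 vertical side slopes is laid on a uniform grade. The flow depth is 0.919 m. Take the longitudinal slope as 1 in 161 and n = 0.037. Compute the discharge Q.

Q = 1.31 m³/s

For a triangular section with side slope z = 1.4: A = zy² = 1.4×0.919² = 1.182 m²; P = 2y√(1+z²) = 2×0.919×1.72 = 3.162 m.
Hydraulic radius R = A/P = 1.182/3.162 = 0.3739 m.
Manning's equation: Q = (1/n) A R^(2/3) S^(1/2) = (1/0.037) × 1.182 × 0.3739^(2/3) × 0.006211^(1/2) = 1.31 m³/s.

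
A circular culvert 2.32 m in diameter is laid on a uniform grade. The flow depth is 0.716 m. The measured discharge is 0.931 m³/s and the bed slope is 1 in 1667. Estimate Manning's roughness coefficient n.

For a circular section of diameter D = 2.32 m at depth y = 0.716 m, the central angle is θ = 2 arccos(1 − 2y/D) = 2.356 rad. Then A = (D²/8)(θ − sin θ) = 1.109 m² and P = Dθ/2 = 2.733 m.
Hydraulic radius R = A/P = 1.109/2.733 = 0.4059 m.
Rearranging Manning's equation: n = (1/Q) A R^(2/3) S^(1/2) = (1/0.931) × 1.109 × 0.4059^(2/3) × √0.0005999 = 0.016.

n = 0.016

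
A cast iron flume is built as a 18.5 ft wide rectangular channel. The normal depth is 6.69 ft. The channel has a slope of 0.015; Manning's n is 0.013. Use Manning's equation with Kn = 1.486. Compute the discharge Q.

Q = 4280 ft³/s

Flow area A = b·y = 18.5 × 6.69 = 123.8 ft². Wetted perimeter P = b + 2y = 18.5 + 2×6.69 = 31.88 ft.
Hydraulic radius R = A/P = 123.8/31.88 = 3.882 ft.
Manning's equation: Q = (1.486/n) A R^(2/3) S^(1/2) = (1.486/0.013) × 123.8 × 3.882^(2/3) × 0.015^(1/2) = 4280 ft³/s.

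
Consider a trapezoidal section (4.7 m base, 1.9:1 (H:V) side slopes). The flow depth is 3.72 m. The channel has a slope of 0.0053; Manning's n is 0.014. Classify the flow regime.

supercritical

With bottom width b = 4.7 m and side slope z = 1.9: A = (b + zy)y = (4.7 + 1.9×3.72)×3.72 = 43.78 m²; P = b + 2y√(1+z²) = 4.7 + 2×3.72×2.147 = 20.67 m.
Hydraulic radius R = A/P = 43.78/20.67 = 2.117 m.
V = (1/n) R^(2/3) √S = (1/0.014) × 2.117^(2/3) × √0.0053 = 8.575 m/s. Hydraulic depth D_h = A/T = 43.78/18.84 = 2.324 m.
Froude number Fr = V/√(g·D_h) = 8.575/√(9.81×2.324) = 1.8, which is greater than 1, so the flow is supercritical.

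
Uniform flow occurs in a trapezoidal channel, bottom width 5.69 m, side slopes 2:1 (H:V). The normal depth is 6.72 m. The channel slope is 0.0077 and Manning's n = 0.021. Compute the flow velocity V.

With bottom width b = 5.69 m and side slope z = 2: A = (b + zy)y = (5.69 + 2×6.72)×6.72 = 128.6 m²; P = b + 2y√(1+z²) = 5.69 + 2×6.72×2.236 = 35.74 m.
Hydraulic radius R = A/P = 128.6/35.74 = 3.597 m.
From Manning's equation, V = (1/n) R^(2/3) S^(1/2) = (1/0.021) × 3.597^(2/3) × 0.0077^(1/2) = 9.81 m/s.

V = 9.81 m/s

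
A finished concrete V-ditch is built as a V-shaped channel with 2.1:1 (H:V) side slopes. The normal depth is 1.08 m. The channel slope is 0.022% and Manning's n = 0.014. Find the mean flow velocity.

For a triangular section with side slope z = 2.1: A = zy² = 2.1×1.08² = 2.449 m²; P = 2y√(1+z²) = 2×1.08×2.326 = 5.024 m.
Hydraulic radius R = A/P = 2.449/5.024 = 0.4875 m.
From Manning's equation, V = (1/n) R^(2/3) S^(1/2) = (1/0.014) × 0.4875^(2/3) × 0.00022^(1/2) = 0.656 m/s.

V = 0.656 m/s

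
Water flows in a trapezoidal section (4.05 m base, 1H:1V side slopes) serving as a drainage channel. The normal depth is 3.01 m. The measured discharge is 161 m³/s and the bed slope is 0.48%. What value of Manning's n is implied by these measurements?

With bottom width b = 4.05 m and side slope z = 1: A = (b + zy)y = (4.05 + 1×3.01)×3.01 = 21.25 m²; P = b + 2y√(1+z²) = 4.05 + 2×3.01×1.414 = 12.56 m.
Hydraulic radius R = A/P = 21.25/12.56 = 1.691 m.
Rearranging Manning's equation: n = (1/Q) A R^(2/3) S^(1/2) = (1/161) × 21.25 × 1.691^(2/3) × √0.0048 = 0.013.

n = 0.013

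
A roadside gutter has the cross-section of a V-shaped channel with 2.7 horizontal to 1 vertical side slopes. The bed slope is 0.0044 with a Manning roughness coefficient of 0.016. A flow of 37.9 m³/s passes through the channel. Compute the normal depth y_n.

Manning's equation rearranged: A R^(2/3) = nQ / (1·√S) = 0.016 × 37.9 / (√0.0044) = 9.142.
At y = 1.42 m: A R^(2/3) = 4.151 — low.
At y = 1.91 m: A R^(2/3) = 9.151 — ≈ 9.142.

y_n = 1.91 m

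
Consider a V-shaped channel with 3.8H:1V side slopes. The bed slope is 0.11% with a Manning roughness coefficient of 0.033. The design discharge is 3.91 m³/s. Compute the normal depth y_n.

y_n = 1.21 m

Manning's equation rearranged: A R^(2/3) = nQ / (1·√S) = 0.033 × 3.91 / (√0.0011) = 3.89.
Trying y = 1.36 m: A R^(2/3) = 5.315 — over.
Trying y = 1.03 m: A R^(2/3) = 2.533 — short.
Trying y = 1.21 m: A R^(2/3) = 3.892 — matches.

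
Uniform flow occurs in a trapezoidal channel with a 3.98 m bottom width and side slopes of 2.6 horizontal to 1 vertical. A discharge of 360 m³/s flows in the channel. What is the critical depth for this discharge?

y_c = 4.53 m

At critical depth, Q² T / (g A³) = 1, i.e. A³/T = Q²/g = 360²/9.81 = 13210.
At y = 3.48 m: A³/T = 4221 — low.
At y = 4.53 m: A³/T = 13210 — ≈ 13210.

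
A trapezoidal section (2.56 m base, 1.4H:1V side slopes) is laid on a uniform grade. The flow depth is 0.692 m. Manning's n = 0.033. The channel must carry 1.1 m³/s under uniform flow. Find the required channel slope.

With bottom width b = 2.56 m and side slope z = 1.4: A = (b + zy)y = (2.56 + 1.4×0.692)×0.692 = 2.442 m²; P = b + 2y√(1+z²) = 2.56 + 2×0.692×1.72 = 4.941 m.
Hydraulic radius R = A/P = 2.442/4.941 = 0.4942 m.
From Manning's equation, S = [nQ / (1 A R^(2/3))]² = [0.033 × 1.1 / (1 × 2.442 × 0.4942^(2/3))]² = 0.000566.

S = 0.000566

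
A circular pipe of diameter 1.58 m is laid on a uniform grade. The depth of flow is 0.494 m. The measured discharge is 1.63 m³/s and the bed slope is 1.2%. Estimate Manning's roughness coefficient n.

For a circular section of diameter D = 1.58 m at depth y = 0.494 m, the central angle is θ = 2 arccos(1 − 2y/D) = 2.373 rad. Then A = (D²/8)(θ − sin θ) = 0.5238 m² and P = Dθ/2 = 1.875 m.
Hydraulic radius R = A/P = 0.5238/1.875 = 0.2794 m.
Rearranging Manning's equation: n = (1/Q) A R^(2/3) S^(1/2) = (1/1.63) × 0.5238 × 0.2794^(2/3) × √0.012 = 0.015.

n = 0.015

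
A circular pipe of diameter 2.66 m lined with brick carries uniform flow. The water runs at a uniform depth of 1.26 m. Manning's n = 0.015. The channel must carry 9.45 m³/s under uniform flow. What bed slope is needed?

S = 0.0054

For a circular section of diameter D = 2.66 m at depth y = 1.26 m, the central angle is θ = 2 arccos(1 − 2y/D) = 3.036 rad. Then A = (D²/8)(θ − sin θ) = 2.592 m² and P = Dθ/2 = 4.038 m.
Hydraulic radius R = A/P = 2.592/4.038 = 0.642 m.
From Manning's equation, S = [nQ / (1 A R^(2/3))]² = [0.015 × 9.45 / (1 × 2.592 × 0.642^(2/3))]² = 0.0054.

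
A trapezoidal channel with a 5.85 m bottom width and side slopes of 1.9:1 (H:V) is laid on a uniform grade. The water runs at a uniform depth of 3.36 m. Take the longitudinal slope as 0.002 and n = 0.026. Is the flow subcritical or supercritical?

subcritical

With bottom width b = 5.85 m and side slope z = 1.9: A = (b + zy)y = (5.85 + 1.9×3.36)×3.36 = 41.11 m²; P = b + 2y√(1+z²) = 5.85 + 2×3.36×2.147 = 20.28 m.
Hydraulic radius R = A/P = 41.11/20.28 = 2.027 m.
V = (1/n) R^(2/3) √S = (1/0.026) × 2.027^(2/3) × √0.002 = 2.755 m/s. Hydraulic depth D_h = A/T = 41.11/18.62 = 2.208 m.
Froude number Fr = V/√(g·D_h) = 2.755/√(9.81×2.208) = 0.592, which is less than 1, so the flow is subcritical.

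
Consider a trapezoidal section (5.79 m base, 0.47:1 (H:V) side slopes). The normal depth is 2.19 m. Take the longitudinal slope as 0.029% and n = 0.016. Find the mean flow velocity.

V = 1.34 m/s

With bottom width b = 5.79 m and side slope z = 0.47: A = (b + zy)y = (5.79 + 0.47×2.19)×2.19 = 14.93 m²; P = b + 2y√(1+z²) = 5.79 + 2×2.19×1.105 = 10.63 m.
Hydraulic radius R = A/P = 14.93/10.63 = 1.405 m.
From Manning's equation, V = (1/n) R^(2/3) S^(1/2) = (1/0.016) × 1.405^(2/3) × 0.00029^(1/2) = 1.34 m/s.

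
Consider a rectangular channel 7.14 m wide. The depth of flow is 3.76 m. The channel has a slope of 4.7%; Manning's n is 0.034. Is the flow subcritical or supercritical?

supercritical

Flow area A = b·y = 7.14 × 3.76 = 26.85 m². Wetted perimeter P = b + 2y = 7.14 + 2×3.76 = 14.66 m.
Hydraulic radius R = A/P = 26.85/14.66 = 1.831 m.
V = (1/n) R^(2/3) √S = (1/0.034) × 1.831^(2/3) × √0.047 = 9.544 m/s. Hydraulic depth D_h = A/T = 26.85/7.14 = 3.76 m.
Froude number Fr = V/√(g·D_h) = 9.544/√(9.81×3.76) = 1.57, which is greater than 1, so the flow is supercritical.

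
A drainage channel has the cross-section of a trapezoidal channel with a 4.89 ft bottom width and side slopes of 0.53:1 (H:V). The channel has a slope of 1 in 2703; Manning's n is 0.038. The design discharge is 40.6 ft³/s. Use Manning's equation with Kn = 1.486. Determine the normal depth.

y_n = 4.46 ft

Manning's equation rearranged: A R^(2/3) = nQ / (1.486·√S) = 0.038 × 40.6 / (1.486 × √0.00037) = 53.98.
At y = 5.48 ft: A R^(2/3) = 78.04 — over.
At y = 3.13 ft: A R^(2/3) = 29.33 — short.
At y = 4.46 ft: A R^(2/3) = 54.04 — close enough.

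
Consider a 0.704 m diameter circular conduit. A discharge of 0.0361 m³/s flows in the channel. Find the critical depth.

At critical depth, Q² T / (g A³) = 1, i.e. A³/T = Q²/g = 0.0361²/9.81 = 0.0001328.
Trying y = 0.0792 m: A³/T = 0.00003137 — short.
Trying y = 0.13 m: A³/T = 0.000221 — over.
Trying y = 0.114 m: A³/T = 0.0001319 — ≈ 0.0001328.

y_c = 0.114 m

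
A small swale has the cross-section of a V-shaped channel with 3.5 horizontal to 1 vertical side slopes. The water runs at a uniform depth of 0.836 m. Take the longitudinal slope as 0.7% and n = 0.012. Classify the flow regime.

For a triangular section with side slope z = 3.5: A = zy² = 3.5×0.836² = 2.446 m²; P = 2y√(1+z²) = 2×0.836×3.64 = 6.086 m.
Hydraulic radius R = A/P = 2.446/6.086 = 0.4019 m.
V = (1/n) R^(2/3) √S = (1/0.012) × 0.4019^(2/3) × √0.007 = 3.797 m/s. Hydraulic depth D_h = A/T = 2.446/5.852 = 0.418 m.
Froude number Fr = V/√(g·D_h) = 3.797/√(9.81×0.418) = 1.88, which is greater than 1, so the flow is supercritical.

supercritical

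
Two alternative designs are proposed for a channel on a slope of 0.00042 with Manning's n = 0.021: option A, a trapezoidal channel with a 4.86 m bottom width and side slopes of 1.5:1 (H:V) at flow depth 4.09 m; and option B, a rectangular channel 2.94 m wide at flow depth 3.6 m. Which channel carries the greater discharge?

channel A

Channel A: With bottom width b = 4.86 m and side slope z = 1.5: A = (b + zy)y = (4.86 + 1.5×4.09)×4.09 = 44.97 m²; P = b + 2y√(1+z²) = 4.86 + 2×4.09×1.803 = 19.61 m. Hydraulic radius R = A/P = 44.97/19.61 = 2.294 m. Q_A = (1/0.021)·44.97·2.294^(2/3)·√0.00042 = 76.32 m³/s.
Channel B: Flow area A = b·y = 2.94 × 3.6 = 10.58 m². Wetted perimeter P = b + 2y = 2.94 + 2×3.6 = 10.14 m. Hydraulic radius R = A/P = 10.58/10.14 = 1.044 m. Q_B = (1/0.021)·10.58·1.044^(2/3)·√0.00042 = 10.63 m³/s.
Q_A = 76.32 m³/s vs Q_B = 10.63 m³/s, so channel A carries more.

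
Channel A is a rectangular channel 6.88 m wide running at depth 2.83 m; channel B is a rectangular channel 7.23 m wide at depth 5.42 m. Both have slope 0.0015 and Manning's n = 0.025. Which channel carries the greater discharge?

channel B

Channel A: Flow area A = b·y = 6.88 × 2.83 = 19.47 m². Wetted perimeter P = b + 2y = 6.88 + 2×2.83 = 12.54 m. Hydraulic radius R = A/P = 19.47/12.54 = 1.553 m. Q_A = (1/0.025)·19.47·1.553^(2/3)·√0.0015 = 40.45 m³/s.
Channel B: Flow area A = b·y = 7.23 × 5.42 = 39.19 m². Wetted perimeter P = b + 2y = 7.23 + 2×5.42 = 18.07 m. Hydraulic radius R = A/P = 39.19/18.07 = 2.169 m. Q_B = (1/0.025)·39.19·2.169^(2/3)·√0.0015 = 101.7 m³/s.
Q_A = 40.45 m³/s vs Q_B = 101.7 m³/s, so channel B carries more.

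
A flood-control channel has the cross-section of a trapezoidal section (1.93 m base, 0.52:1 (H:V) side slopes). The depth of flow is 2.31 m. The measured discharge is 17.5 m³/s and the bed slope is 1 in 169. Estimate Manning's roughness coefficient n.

With bottom width b = 1.93 m and side slope z = 0.52: A = (b + zy)y = (1.93 + 0.52×2.31)×2.31 = 7.233 m²; P = b + 2y√(1+z²) = 1.93 + 2×2.31×1.127 = 7.137 m.
Hydraulic radius R = A/P = 7.233/7.137 = 1.013 m.
Rearranging Manning's equation: n = (1/Q) A R^(2/3) S^(1/2) = (1/17.5) × 7.233 × 1.013^(2/3) × √0.005917 = 0.0321.

n = 0.0321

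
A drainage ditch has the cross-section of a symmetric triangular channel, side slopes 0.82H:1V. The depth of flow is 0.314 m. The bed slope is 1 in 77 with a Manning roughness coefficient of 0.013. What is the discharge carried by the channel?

For a triangular section with side slope z = 0.82: A = zy² = 0.82×0.314² = 0.08085 m²; P = 2y√(1+z²) = 2×0.314×1.293 = 0.8121 m.
Hydraulic radius R = A/P = 0.08085/0.8121 = 0.09955 m.
Manning's equation: Q = (1/n) A R^(2/3) S^(1/2) = (1/0.013) × 0.08085 × 0.09955^(2/3) × 0.01299^(1/2) = 0.152 m³/s.

Q = 0.152 m³/s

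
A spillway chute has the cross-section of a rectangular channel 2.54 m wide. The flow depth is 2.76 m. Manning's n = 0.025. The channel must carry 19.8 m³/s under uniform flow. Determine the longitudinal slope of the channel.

Flow area A = b·y = 2.54 × 2.76 = 7.01 m². Wetted perimeter P = b + 2y = 2.54 + 2×2.76 = 8.06 m.
Hydraulic radius R = A/P = 7.01/8.06 = 0.8698 m.
From Manning's equation, S = [nQ / (1 A R^(2/3))]² = [0.025 × 19.8 / (1 × 7.01 × 0.8698^(2/3))]² = 0.00601.

S = 0.00601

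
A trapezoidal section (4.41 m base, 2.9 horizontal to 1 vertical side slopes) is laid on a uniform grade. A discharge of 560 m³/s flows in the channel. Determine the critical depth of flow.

y_c = 5.27 m

At critical depth, Q² T / (g A³) = 1, i.e. A³/T = Q²/g = 560²/9.81 = 31970.
At y = 5.95 m: A³/T = 55040 — high.
At y = 5.27 m: A³/T = 31960 — close enough.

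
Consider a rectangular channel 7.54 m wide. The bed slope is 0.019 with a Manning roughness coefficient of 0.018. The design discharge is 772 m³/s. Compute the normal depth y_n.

Manning's equation rearranged: A R^(2/3) = nQ / (1·√S) = 0.018 × 772 / (√0.019) = 100.8.
Try y = 8.81 m: A R^(2/3) = 126.9 — too large.
Try y = 5.49 m: A R^(2/3) = 70.76 — too small.
Try y = 7.29 m: A R^(2/3) = 100.8 — ≈ 100.8.

y_n = 7.29 m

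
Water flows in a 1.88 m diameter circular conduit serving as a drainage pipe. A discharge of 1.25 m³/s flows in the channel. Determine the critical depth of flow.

y_c = 0.532 m

At critical depth, Q² T / (g A³) = 1, i.e. A³/T = Q²/g = 1.25²/9.81 = 0.1593.
Trying y = 0.456 m: A³/T = 0.08725 — too small.
Trying y = 0.654 m: A³/T = 0.3535 — too large.
Trying y = 0.532 m: A³/T = 0.159 — matches.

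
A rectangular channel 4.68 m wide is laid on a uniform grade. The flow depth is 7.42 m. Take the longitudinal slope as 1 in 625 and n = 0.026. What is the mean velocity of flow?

Flow area A = b·y = 4.68 × 7.42 = 34.73 m². Wetted perimeter P = b + 2y = 4.68 + 2×7.42 = 19.52 m.
Hydraulic radius R = A/P = 34.73/19.52 = 1.779 m.
From Manning's equation, V = (1/n) R^(2/3) S^(1/2) = (1/0.026) × 1.779^(2/3) × 0.0016^(1/2) = 2.26 m/s.

V = 2.26 m/s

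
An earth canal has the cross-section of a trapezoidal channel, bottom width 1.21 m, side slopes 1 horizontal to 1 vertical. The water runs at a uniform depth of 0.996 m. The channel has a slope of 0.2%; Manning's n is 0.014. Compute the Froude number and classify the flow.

With bottom width b = 1.21 m and side slope z = 1: A = (b + zy)y = (1.21 + 1×0.996)×0.996 = 2.197 m²; P = b + 2y√(1+z²) = 1.21 + 2×0.996×1.414 = 4.027 m.
Hydraulic radius R = A/P = 2.197/4.027 = 0.5456 m.
V = (1/n) R^(2/3) √S = (1/0.014) × 0.5456^(2/3) × √0.002 = 2.133 m/s. Hydraulic depth D_h = A/T = 2.197/3.202 = 0.6862 m.
Froude number Fr = V/√(g·D_h) = 2.133/√(9.81×0.6862) = 0.822, which is less than 1, so the flow is subcritical.

subcritical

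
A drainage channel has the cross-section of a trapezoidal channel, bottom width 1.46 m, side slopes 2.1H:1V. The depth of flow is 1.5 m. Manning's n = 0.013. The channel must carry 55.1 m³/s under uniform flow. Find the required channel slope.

S = 0.014

With bottom width b = 1.46 m and side slope z = 2.1: A = (b + zy)y = (1.46 + 2.1×1.5)×1.5 = 6.915 m²; P = b + 2y√(1+z²) = 1.46 + 2×1.5×2.326 = 8.438 m.
Hydraulic radius R = A/P = 6.915/8.438 = 0.8195 m.
From Manning's equation, S = [nQ / (1 A R^(2/3))]² = [0.013 × 55.1 / (1 × 6.915 × 0.8195^(2/3))]² = 0.014.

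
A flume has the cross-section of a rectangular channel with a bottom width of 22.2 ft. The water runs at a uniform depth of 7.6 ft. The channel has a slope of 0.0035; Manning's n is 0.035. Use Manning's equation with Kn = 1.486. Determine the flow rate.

Flow area A = b·y = 22.2 × 7.6 = 168.7 ft². Wetted perimeter P = b + 2y = 22.2 + 2×7.6 = 37.4 ft.
Hydraulic radius R = A/P = 168.7/37.4 = 4.511 ft.
Manning's equation: Q = (1.486/n) A R^(2/3) S^(1/2) = (1.486/0.035) × 168.7 × 4.511^(2/3) × 0.0035^(1/2) = 1160 ft³/s.

Q = 1160 ft³/s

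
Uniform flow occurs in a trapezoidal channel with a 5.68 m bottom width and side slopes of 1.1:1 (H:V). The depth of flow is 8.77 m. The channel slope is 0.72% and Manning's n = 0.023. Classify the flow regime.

With bottom width b = 5.68 m and side slope z = 1.1: A = (b + zy)y = (5.68 + 1.1×8.77)×8.77 = 134.4 m²; P = b + 2y√(1+z²) = 5.68 + 2×8.77×1.487 = 31.76 m.
Hydraulic radius R = A/P = 134.4/31.76 = 4.233 m.
V = (1/n) R^(2/3) √S = (1/0.023) × 4.233^(2/3) × √0.0072 = 9.654 m/s. Hydraulic depth D_h = A/T = 134.4/24.97 = 5.382 m.
Froude number Fr = V/√(g·D_h) = 9.654/√(9.81×5.382) = 1.33, which is greater than 1, so the flow is supercritical.

supercritical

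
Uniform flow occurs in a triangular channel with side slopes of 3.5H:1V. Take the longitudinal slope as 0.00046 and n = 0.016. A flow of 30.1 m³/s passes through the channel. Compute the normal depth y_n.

y_n = 2.41 m

Manning's equation rearranged: A R^(2/3) = nQ / (1·√S) = 0.016 × 30.1 / (√0.00046) = 22.45.
Trying y = 3 m: A R^(2/3) = 40.21 — high.
Trying y = 2.06 m: A R^(2/3) = 14.76 — low.
Trying y = 2.41 m: A R^(2/3) = 22.43 — ≈ 22.45.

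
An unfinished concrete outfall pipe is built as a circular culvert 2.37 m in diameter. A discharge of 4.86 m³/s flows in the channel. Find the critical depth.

y_c = 1 m

At critical depth, Q² T / (g A³) = 1, i.e. A³/T = Q²/g = 4.86²/9.81 = 2.408.
Try y = 0.874 m: A³/T = 1.41 — short.
Try y = 1.23 m: A³/T = 5.221 — over.
Try y = 1 m: A³/T = 2.365 — matches.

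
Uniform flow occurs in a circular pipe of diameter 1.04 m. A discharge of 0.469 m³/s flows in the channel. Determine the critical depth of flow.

At critical depth, Q² T / (g A³) = 1, i.e. A³/T = Q²/g = 0.469²/9.81 = 0.02242.
At y = 0.319 m: A³/T = 0.01126 — too small.
At y = 0.474 m: A³/T = 0.05171 — too large.
At y = 0.381 m: A³/T = 0.02236 — close enough.

y_c = 0.381 m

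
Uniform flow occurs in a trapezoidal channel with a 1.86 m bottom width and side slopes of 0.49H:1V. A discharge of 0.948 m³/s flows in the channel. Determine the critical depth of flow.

At critical depth, Q² T / (g A³) = 1, i.e. A³/T = Q²/g = 0.948²/9.81 = 0.09161.
At y = 0.347 m: A³/T = 0.1589 — too large.
At y = 0.21 m: A³/T = 0.03391 — too small.
At y = 0.29 m: A³/T = 0.09128 — ≈ 0.09161.

y_c = 0.29 m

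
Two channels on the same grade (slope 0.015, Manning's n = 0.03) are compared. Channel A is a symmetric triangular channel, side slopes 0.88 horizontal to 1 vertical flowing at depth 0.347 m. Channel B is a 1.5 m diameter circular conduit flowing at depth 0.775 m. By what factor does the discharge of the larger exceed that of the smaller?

19.4

Channel A: For a triangular section with side slope z = 0.88: A = zy² = 0.88×0.347² = 0.106 m²; P = 2y√(1+z²) = 2×0.347×1.332 = 0.9245 m. Hydraulic radius R = A/P = 0.106/0.9245 = 0.1146 m. Q_A = (1/0.03)·0.106·0.1146^(2/3)·√0.015 = 0.1021 m³/s.
Channel B: For a circular section of diameter D = 1.5 m at depth y = 0.775 m, the central angle is θ = 2 arccos(1 − 2y/D) = 3.208 rad. Then A = (D²/8)(θ − sin θ) = 0.9211 m² and P = Dθ/2 = 2.406 m. Hydraulic radius R = A/P = 0.9211/2.406 = 0.3828 m. Q_B = (1/0.03)·0.9211·0.3828^(2/3)·√0.015 = 1.982 m³/s.
The larger discharge is 1.982 m³/s and the smaller is 0.1021 m³/s; the ratio is 19.4.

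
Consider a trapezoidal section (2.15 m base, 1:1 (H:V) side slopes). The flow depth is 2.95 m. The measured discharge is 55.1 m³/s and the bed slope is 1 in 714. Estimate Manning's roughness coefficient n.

With bottom width b = 2.15 m and side slope z = 1: A = (b + zy)y = (2.15 + 1×2.95)×2.95 = 15.04 m²; P = b + 2y√(1+z²) = 2.15 + 2×2.95×1.414 = 10.49 m.
Hydraulic radius R = A/P = 15.04/10.49 = 1.434 m.
Rearranging Manning's equation: n = (1/Q) A R^(2/3) S^(1/2) = (1/55.1) × 15.04 × 1.434^(2/3) × √0.001401 = 0.013.

n = 0.013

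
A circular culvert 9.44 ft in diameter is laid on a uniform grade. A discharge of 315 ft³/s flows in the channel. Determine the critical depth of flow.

At critical depth, Q² T / (g A³) = 1, i.e. A³/T = Q²/g = 315²/32.2 = 3082.
Try y = 3.28 ft: A³/T = 1123 — short.
Try y = 4.68 ft: A³/T = 4395 — over.
Try y = 4.27 ft: A³/T = 3095 — matches.

y_c = 4.27 ft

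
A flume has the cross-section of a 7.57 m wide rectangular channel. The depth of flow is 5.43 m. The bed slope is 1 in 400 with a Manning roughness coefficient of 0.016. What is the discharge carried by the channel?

Q = 219 m³/s

Flow area A = b·y = 7.57 × 5.43 = 41.11 m². Wetted perimeter P = b + 2y = 7.57 + 2×5.43 = 18.43 m.
Hydraulic radius R = A/P = 41.11/18.43 = 2.23 m.
Manning's equation: Q = (1/n) A R^(2/3) S^(1/2) = (1/0.016) × 41.11 × 2.23^(2/3) × 0.0025^(1/2) = 219 m³/s.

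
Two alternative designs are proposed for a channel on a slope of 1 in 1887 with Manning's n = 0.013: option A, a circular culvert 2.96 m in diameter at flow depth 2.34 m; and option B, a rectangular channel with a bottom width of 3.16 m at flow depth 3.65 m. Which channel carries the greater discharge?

channel B

Channel A: For a circular section of diameter D = 2.96 m at depth y = 2.34 m, the central angle is θ = 2 arccos(1 − 2y/D) = 4.382 rad. Then A = (D²/8)(θ − sin θ) = 5.835 m² and P = Dθ/2 = 6.485 m. Hydraulic radius R = A/P = 5.835/6.485 = 0.8997 m. Q_A = (1/0.013)·5.835·0.8997^(2/3)·√0.0005299 = 9.629 m³/s.
Channel B: Flow area A = b·y = 3.16 × 3.65 = 11.53 m². Wetted perimeter P = b + 2y = 3.16 + 2×3.65 = 10.46 m. Hydraulic radius R = A/P = 11.53/10.46 = 1.103 m. Q_B = (1/0.013)·11.53·1.103^(2/3)·√0.0005299 = 21.8 m³/s.
Q_A = 9.629 m³/s vs Q_B = 21.8 m³/s, so channel B carries more.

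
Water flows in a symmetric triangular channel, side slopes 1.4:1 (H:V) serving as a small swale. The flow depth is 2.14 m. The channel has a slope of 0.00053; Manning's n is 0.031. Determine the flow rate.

Q = 4.34 m³/s

For a triangular section with side slope z = 1.4: A = zy² = 1.4×2.14² = 6.411 m²; P = 2y√(1+z²) = 2×2.14×1.72 = 7.364 m.
Hydraulic radius R = A/P = 6.411/7.364 = 0.8707 m.
Manning's equation: Q = (1/n) A R^(2/3) S^(1/2) = (1/0.031) × 6.411 × 0.8707^(2/3) × 0.00053^(1/2) = 4.34 m³/s.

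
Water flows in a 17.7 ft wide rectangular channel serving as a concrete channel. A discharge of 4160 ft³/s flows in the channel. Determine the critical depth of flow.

For a rectangular channel, critical depth y_c = (q²/g)^(1/3) where q = Q/b = 4160/17.7 = 235 ft²/s.
So y_c = (235²/32.2)^(1/3) = 12 ft.

y_c = 12 ft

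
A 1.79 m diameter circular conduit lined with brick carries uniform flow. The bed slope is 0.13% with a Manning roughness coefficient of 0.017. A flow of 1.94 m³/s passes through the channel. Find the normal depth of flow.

y_n = 1.02 m

Manning's equation rearranged: A R^(2/3) = nQ / (1·√S) = 0.017 × 1.94 / (√0.0013) = 0.9147.
At y = 1.11 m: A R^(2/3) = 1.04 — too large.
At y = 1.02 m: A R^(2/3) = 0.9127 — close enough.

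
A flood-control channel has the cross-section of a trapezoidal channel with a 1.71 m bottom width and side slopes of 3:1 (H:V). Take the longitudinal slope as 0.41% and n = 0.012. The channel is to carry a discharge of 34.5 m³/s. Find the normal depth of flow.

y_n = 1.35 m

Manning's equation rearranged: A R^(2/3) = nQ / (1·√S) = 0.012 × 34.5 / (√0.0041) = 6.466.
At y = 1.68 m: A R^(2/3) = 10.72 — over.
At y = 1.17 m: A R^(2/3) = 4.678 — short.
At y = 1.35 m: A R^(2/3) = 6.469 — matches.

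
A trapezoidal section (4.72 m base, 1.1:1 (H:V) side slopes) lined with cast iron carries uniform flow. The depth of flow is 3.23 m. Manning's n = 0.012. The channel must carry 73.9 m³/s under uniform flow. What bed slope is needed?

With bottom width b = 4.72 m and side slope z = 1.1: A = (b + zy)y = (4.72 + 1.1×3.23)×3.23 = 26.72 m²; P = b + 2y√(1+z²) = 4.72 + 2×3.23×1.487 = 14.32 m.
Hydraulic radius R = A/P = 26.72/14.32 = 1.866 m.
From Manning's equation, S = [nQ / (1 A R^(2/3))]² = [0.012 × 73.9 / (1 × 26.72 × 1.866^(2/3))]² = 0.00048.

S = 0.00048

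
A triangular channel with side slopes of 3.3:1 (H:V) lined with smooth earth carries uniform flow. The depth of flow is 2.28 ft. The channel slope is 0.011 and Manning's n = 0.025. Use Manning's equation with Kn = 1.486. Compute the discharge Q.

Q = 113 ft³/s

For a triangular section with side slope z = 3.3: A = zy² = 3.3×2.28² = 17.15 ft²; P = 2y√(1+z²) = 2×2.28×3.448 = 15.72 ft.
Hydraulic radius R = A/P = 17.15/15.72 = 1.091 ft.
Manning's equation: Q = (1.486/n) A R^(2/3) S^(1/2) = (1.486/0.025) × 17.15 × 1.091^(2/3) × 0.011^(1/2) = 113 ft³/s.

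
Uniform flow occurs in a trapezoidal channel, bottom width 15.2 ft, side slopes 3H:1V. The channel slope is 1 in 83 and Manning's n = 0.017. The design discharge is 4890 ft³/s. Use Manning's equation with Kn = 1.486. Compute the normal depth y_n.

y_n = 6.17 ft

Manning's equation rearranged: A R^(2/3) = nQ / (1.486·√S) = 0.017 × 4890 / (1.486 × √0.01205) = 509.7.
Try y = 4.93 ft: A R^(2/3) = 320.2 — low.
Try y = 6.17 ft: A R^(2/3) = 509.7 — matches.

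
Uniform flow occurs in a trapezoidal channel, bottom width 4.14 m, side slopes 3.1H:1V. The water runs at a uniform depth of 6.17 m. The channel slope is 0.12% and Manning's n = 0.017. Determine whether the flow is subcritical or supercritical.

subcritical

With bottom width b = 4.14 m and side slope z = 3.1: A = (b + zy)y = (4.14 + 3.1×6.17)×6.17 = 143.6 m²; P = b + 2y√(1+z²) = 4.14 + 2×6.17×3.257 = 44.34 m.
Hydraulic radius R = A/P = 143.6/44.34 = 3.238 m.
V = (1/n) R^(2/3) √S = (1/0.017) × 3.238^(2/3) × √0.0012 = 4.46 m/s. Hydraulic depth D_h = A/T = 143.6/42.39 = 3.386 m.
Froude number Fr = V/√(g·D_h) = 4.46/√(9.81×3.386) = 0.774, which is less than 1, so the flow is subcritical.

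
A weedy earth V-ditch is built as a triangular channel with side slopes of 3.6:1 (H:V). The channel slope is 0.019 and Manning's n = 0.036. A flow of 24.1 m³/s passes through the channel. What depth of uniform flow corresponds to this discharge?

y_n = 1.48 m

Manning's equation rearranged: A R^(2/3) = nQ / (1·√S) = 0.036 × 24.1 / (√0.019) = 6.294.
Trying y = 1.12 m: A R^(2/3) = 2.993 — short.
Trying y = 1.48 m: A R^(2/3) = 6.293 — ≈ 6.294.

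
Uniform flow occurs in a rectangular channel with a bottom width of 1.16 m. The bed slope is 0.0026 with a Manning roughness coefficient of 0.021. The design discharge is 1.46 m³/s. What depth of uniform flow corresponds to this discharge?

y_n = 1.01 m

Manning's equation rearranged: A R^(2/3) = nQ / (1·√S) = 0.021 × 1.46 / (√0.0026) = 0.6013.
Try y = 1.26 m: A R^(2/3) = 0.7897 — too large.
Try y = 0.749 m: A R^(2/3) = 0.4123 — too small.
Try y = 1.01 m: A R^(2/3) = 0.6021 — ≈ 0.6013.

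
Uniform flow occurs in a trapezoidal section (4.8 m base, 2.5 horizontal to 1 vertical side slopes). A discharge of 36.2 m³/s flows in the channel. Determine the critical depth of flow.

At critical depth, Q² T / (g A³) = 1, i.e. A³/T = Q²/g = 36.2²/9.81 = 133.6.
At y = 0.999 m: A³/T = 39.56 — short.
At y = 1.7 m: A³/T = 273.8 — over.
At y = 1.4 m: A³/T = 133 — matches.

y_c = 1.4 m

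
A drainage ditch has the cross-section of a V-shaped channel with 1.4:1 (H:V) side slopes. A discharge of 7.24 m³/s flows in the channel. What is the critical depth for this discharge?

At critical depth, Q² T / (g A³) = 1, i.e. A³/T = Q²/g = 7.24²/9.81 = 5.343.
Try y = 1.54 m: A³/T = 8.488 — too large.
Try y = 1.4 m: A³/T = 5.271 — matches.

y_c = 1.4 m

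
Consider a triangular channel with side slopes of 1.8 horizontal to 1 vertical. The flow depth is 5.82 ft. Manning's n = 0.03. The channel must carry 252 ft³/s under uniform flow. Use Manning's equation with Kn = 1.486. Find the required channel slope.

For a triangular section with side slope z = 1.8: A = zy² = 1.8×5.82² = 60.97 ft²; P = 2y√(1+z²) = 2×5.82×2.059 = 23.97 ft.
Hydraulic radius R = A/P = 60.97/23.97 = 2.544 ft.
From Manning's equation, S = [nQ / (1.486 A R^(2/3))]² = [0.03 × 252 / (1.486 × 60.97 × 2.544^(2/3))]² = 0.00201.

S = 0.00201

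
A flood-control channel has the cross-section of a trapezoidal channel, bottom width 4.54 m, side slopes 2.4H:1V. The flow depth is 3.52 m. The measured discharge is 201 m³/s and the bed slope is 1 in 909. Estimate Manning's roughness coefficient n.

n = 0.012

With bottom width b = 4.54 m and side slope z = 2.4: A = (b + zy)y = (4.54 + 2.4×3.52)×3.52 = 45.72 m²; P = b + 2y√(1+z²) = 4.54 + 2×3.52×2.6 = 22.84 m.
Hydraulic radius R = A/P = 45.72/22.84 = 2.001 m.
Rearranging Manning's equation: n = (1/Q) A R^(2/3) S^(1/2) = (1/201) × 45.72 × 2.001^(2/3) × √0.0011 = 0.012.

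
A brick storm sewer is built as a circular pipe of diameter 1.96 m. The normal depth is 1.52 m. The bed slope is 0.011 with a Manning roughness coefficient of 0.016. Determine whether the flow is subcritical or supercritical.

supercritical

For a circular section of diameter D = 1.96 m at depth y = 1.52 m, the central angle is θ = 2 arccos(1 − 2y/D) = 4.309 rad. Then A = (D²/8)(θ − sin θ) = 2.511 m² and P = Dθ/2 = 4.223 m.
Hydraulic radius R = A/P = 2.511/4.223 = 0.5946 m.
V = (1/n) R^(2/3) √S = (1/0.016) × 0.5946^(2/3) × √0.011 = 4.635 m/s. Hydraulic depth D_h = A/T = 2.511/1.636 = 1.535 m.
Froude number Fr = V/√(g·D_h) = 4.635/√(9.81×1.535) = 1.19, which is greater than 1, so the flow is supercritical.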